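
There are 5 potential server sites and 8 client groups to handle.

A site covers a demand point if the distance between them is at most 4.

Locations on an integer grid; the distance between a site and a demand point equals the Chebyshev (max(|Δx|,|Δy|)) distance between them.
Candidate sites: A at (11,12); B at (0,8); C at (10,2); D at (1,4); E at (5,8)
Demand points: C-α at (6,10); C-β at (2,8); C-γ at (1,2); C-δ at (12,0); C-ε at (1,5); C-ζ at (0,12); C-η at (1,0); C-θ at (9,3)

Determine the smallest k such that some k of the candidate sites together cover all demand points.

Coverage sets (demand points within 4 of each site):
  A: {}
  B: {C-β, C-ε, C-ζ}
  C: {C-δ, C-θ}
  D: {C-β, C-γ, C-ε, C-η}
  E: {C-α, C-β, C-ε}
No 3 sites suffice: every size-3 union leaves at least one demand point uncovered.
But {B, C, D, E} covers everything, so the minimum is 4.

4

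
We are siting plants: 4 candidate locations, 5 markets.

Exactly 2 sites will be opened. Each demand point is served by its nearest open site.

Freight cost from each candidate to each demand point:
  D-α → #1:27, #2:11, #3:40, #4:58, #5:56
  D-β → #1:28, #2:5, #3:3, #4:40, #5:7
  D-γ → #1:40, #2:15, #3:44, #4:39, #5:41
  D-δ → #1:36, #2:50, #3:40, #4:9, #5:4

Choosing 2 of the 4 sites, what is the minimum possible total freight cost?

49

Open {D-β, D-δ}.
  #1→D-β 28, #2→D-β 5, #3→D-β 3, #4→D-δ 9, #5→D-δ 4  ⇒ total 49.
Compare {D-α, D-β}: total 82.
Compare {D-β, D-γ}: total 82.
No size-2 selection does better; minimum is 49.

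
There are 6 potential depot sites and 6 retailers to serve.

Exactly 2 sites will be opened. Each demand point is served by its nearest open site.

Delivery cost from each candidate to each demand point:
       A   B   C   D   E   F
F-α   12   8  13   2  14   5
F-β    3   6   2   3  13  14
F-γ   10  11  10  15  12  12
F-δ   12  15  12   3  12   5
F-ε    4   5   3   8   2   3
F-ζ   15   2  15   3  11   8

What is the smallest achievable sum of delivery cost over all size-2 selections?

Open {F-ε, F-ζ}.
  A→F-ε 4, B→F-ζ 2, C→F-ε 3, D→F-ζ 3, E→F-ε 2, F→F-ε 3  ⇒ total 17.
Compare {F-β, F-ε}: total 18.
Compare {F-α, F-ε}: total 19.
No size-2 selection does better; minimum is 17.

17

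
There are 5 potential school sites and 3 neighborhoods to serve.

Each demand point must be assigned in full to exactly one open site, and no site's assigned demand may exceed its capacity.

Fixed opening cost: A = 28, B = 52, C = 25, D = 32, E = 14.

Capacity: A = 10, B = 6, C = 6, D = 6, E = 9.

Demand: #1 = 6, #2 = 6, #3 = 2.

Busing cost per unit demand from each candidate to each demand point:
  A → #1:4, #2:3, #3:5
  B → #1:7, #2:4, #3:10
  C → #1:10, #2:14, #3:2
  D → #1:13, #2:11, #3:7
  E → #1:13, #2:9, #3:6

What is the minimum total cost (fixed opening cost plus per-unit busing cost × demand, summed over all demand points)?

130

Open {A, E}; cheapest assignment that respects the capacities:
  A (cap 10, load 8): #1, #3 — cost 6×4 + 2×5 = 34
  E (cap 9, load 6): #2 — cost 6×9 = 54
  Shipping 88, fixed 42 → total 130.
  Any other capacity-feasible assignment to {A, E} ships for at least 88.
Compare {A, B}: its best feasible assignment gives total 138.
Compare {A, C}: its best feasible assignment gives total 141.
Every other set of open sites that can feasibly serve all demand totals ≥ 138 even under its best assignment. Minimum: 130.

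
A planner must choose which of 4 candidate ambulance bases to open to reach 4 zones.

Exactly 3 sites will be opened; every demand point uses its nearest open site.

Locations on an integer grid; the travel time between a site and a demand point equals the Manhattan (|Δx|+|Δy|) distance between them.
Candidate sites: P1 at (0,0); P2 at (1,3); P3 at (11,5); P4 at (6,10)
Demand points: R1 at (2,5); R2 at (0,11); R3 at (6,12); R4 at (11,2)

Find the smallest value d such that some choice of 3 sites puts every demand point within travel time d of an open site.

Open {P1, P3, P4}.
  Farthest demand point is R1 at travel time 7 (to P1); all others are ≤ 7.
With {P2, P3, P4} the worst case is 7.
With {P1, P2, P4} the worst case is 11.
No size-3 selection achieves below 7.

7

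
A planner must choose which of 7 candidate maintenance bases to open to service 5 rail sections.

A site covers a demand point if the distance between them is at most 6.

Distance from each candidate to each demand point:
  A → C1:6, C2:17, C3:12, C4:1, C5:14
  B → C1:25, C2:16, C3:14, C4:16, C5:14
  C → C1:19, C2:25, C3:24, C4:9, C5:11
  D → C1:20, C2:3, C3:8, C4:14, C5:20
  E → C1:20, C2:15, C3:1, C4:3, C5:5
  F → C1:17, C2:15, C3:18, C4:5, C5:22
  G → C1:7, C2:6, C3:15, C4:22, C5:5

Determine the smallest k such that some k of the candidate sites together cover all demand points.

3

Coverage sets (demand points within 6 of each site):
  A: {C1, C4}
  B: {}
  C: {}
  D: {C2}
  E: {C3, C4, C5}
  F: {C4}
  G: {C2, C5}
No 2 sites suffice: every size-2 union leaves at least one demand point uncovered.
But {A, D, E} covers everything, so the minimum is 3.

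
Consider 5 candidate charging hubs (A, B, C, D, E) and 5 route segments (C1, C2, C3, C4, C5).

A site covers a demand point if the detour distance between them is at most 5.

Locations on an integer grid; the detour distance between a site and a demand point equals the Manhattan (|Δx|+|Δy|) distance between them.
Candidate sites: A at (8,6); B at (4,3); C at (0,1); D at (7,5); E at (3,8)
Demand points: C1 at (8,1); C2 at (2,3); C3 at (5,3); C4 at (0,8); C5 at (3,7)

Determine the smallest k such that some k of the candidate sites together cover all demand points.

3

Coverage sets (demand points within 5 of each site):
  A: {C1}
  B: {C2, C3, C5}
  C: {C2}
  D: {C1, C3}
  E: {C4, C5}
No 2 sites suffice: every size-2 union leaves at least one demand point uncovered.
But {A, B, E} covers everything, so the minimum is 3.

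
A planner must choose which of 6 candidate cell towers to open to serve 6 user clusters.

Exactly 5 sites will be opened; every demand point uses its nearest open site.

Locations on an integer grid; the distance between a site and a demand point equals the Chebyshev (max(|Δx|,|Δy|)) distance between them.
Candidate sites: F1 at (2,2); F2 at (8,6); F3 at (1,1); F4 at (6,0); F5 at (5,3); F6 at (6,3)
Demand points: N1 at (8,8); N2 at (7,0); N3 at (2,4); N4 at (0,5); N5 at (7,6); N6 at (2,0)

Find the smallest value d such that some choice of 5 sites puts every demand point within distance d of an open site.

Open {F1, F2, F3, F4, F5}.
  Farthest demand point is N4 at distance 3 (to F1); all others are ≤ 3.
With {F1, F2, F3, F4, F6} the worst case is 3.
With {F1, F2, F3, F5, F6} the worst case is 3.
No size-5 selection achieves below 3.

3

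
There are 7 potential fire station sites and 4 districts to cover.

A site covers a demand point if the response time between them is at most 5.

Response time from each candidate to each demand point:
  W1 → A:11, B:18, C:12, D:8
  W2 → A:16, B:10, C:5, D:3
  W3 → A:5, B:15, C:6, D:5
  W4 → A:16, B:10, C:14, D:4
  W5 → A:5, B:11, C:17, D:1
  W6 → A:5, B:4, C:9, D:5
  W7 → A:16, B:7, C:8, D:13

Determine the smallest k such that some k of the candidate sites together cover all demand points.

2

Coverage sets (demand points within 5 of each site):
  W1: {}
  W2: {C, D}
  W3: {A, D}
  W4: {D}
  W5: {A, D}
  W6: {A, B, D}
  W7: {}
No single site covers all 4 demand points.
But {W2, W6} covers everything, so the minimum is 2.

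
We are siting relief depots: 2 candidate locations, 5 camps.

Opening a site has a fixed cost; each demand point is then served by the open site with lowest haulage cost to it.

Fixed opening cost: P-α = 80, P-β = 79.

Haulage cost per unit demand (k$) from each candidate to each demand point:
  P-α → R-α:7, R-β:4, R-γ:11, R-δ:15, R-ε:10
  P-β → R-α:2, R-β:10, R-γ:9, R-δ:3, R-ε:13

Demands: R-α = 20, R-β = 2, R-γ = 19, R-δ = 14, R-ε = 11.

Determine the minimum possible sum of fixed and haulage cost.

Open {P-β}: assign each demand point to its cheapest open site.
  R-α→P-β 20×2=40, R-β→P-β 2×10=20, R-γ→P-β 19×9=171, R-δ→P-β 14×3=42, R-ε→P-β 11×13=143
  haulage cost 416, fixed 79 → total 495.
Compare {P-α, P-β}: haulage cost 371 + fixed 159 = 530.
Compare {P-α}: haulage cost 677 + fixed 80 = 757.

495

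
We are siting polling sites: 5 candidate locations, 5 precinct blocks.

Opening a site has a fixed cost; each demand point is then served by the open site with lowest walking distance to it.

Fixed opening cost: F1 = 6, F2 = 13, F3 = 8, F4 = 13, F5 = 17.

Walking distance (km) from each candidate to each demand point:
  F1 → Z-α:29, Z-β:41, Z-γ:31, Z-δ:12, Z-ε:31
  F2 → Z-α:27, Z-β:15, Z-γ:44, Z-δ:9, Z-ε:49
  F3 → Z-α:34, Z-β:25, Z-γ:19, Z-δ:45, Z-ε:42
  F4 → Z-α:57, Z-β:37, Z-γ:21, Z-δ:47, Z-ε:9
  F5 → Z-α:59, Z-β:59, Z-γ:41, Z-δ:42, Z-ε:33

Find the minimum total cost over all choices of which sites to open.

107

Open {F2, F4}: assign each demand point to its cheapest open site.
  Z-α→F2 27, Z-β→F2 15, Z-γ→F4 21, Z-δ→F2 9, Z-ε→F4 9
  walking distance 81, fixed 26 → total 107.
Compare {F1, F2, F4}: walking distance 81 + fixed 32 = 113.
Compare {F2, F3, F4}: walking distance 79 + fixed 34 = 113.
Compare {F1, F2, F3, F4}: walking distance 79 + fixed 40 = 119.
All other subsets cost ≥ 113. Minimum total cost: 107.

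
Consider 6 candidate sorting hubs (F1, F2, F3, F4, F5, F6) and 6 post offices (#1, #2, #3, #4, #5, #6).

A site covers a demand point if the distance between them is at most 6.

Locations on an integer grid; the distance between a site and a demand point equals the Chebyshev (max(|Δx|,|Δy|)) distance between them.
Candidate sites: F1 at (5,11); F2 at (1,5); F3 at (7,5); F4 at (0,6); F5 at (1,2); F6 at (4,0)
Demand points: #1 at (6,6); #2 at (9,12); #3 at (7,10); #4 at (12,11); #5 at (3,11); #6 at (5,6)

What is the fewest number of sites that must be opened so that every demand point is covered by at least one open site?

Coverage sets (demand points within 6 of each site):
  F1: {#1, #2, #3, #5, #6}
  F2: {#1, #3, #5, #6}
  F3: {#1, #3, #4, #5, #6}
  F4: {#1, #5, #6}
  F5: {#1, #6}
  F6: {#1, #6}
No single site covers all 6 demand points.
But {F1, F3} covers everything, so the minimum is 2.

2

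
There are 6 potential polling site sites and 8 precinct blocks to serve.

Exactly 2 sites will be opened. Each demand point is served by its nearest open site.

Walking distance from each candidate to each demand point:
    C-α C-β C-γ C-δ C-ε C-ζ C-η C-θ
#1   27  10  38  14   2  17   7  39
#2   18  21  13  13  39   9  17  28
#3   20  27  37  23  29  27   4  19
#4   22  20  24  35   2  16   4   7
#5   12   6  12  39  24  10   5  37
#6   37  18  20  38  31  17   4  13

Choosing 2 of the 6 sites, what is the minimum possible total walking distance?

Open {#2, #4}.
  C-α→#2 18, C-β→#4 20, C-γ→#2 13, C-δ→#2 13, C-ε→#4 2, C-ζ→#2 9, C-η→#4 4, C-θ→#4 7  ⇒ total 86.
Compare {#4, #5}: total 88.
Compare {#1, #5}: total 98.
No size-2 selection does better; minimum is 86.

86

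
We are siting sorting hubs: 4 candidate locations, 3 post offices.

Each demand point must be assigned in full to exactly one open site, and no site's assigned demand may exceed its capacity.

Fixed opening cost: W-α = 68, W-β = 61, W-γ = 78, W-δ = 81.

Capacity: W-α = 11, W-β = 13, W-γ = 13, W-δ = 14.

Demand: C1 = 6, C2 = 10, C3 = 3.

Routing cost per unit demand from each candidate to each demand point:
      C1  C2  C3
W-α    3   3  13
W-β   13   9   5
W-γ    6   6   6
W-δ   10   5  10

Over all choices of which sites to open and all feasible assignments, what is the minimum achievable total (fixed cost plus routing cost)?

Open {W-α, W-γ}; cheapest assignment that respects the capacities:
  W-α (cap 11, load 10): C2 — cost 10×3 = 30
  W-γ (cap 13, load 9): C1, C3 — cost 6×6 + 3×6 = 54
  Shipping 84, fixed 146 → total 230.
  Any other capacity-feasible assignment to {W-α, W-γ} ships for at least 84.
Compare {W-α, W-δ}: its best feasible assignment gives total 247.
Compare {W-α, W-β}: its best feasible assignment gives total 252.
Every other set of open sites that can feasibly serve all demand totals ≥ 247 even under its best assignment. Minimum: 230.

230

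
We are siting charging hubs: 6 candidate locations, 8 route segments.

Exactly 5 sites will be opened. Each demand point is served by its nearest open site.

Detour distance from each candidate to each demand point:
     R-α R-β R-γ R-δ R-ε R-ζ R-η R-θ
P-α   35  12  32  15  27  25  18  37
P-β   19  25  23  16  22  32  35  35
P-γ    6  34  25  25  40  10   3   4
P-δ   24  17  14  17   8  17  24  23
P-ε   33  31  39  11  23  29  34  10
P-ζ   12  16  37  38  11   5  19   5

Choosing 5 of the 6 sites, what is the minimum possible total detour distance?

Open {P-α, P-γ, P-δ, P-ε, P-ζ}.
  R-α→P-γ 6, R-β→P-α 12, R-γ→P-δ 14, R-δ→P-ε 11, R-ε→P-δ 8, R-ζ→P-ζ 5, R-η→P-γ 3, R-θ→P-γ 4  ⇒ total 63.
Compare {P-α, P-β, P-γ, P-δ, P-ζ}: total 67.
Compare {P-β, P-γ, P-δ, P-ε, P-ζ}: total 67.
No size-5 selection does better; minimum is 63.

63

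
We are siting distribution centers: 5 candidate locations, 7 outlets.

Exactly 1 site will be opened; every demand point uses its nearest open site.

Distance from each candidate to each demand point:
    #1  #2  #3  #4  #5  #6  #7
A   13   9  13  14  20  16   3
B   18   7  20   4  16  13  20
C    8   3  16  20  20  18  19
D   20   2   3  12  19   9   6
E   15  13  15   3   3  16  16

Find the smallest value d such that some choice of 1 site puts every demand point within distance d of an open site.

16

Open {E}.
  Farthest demand point is #6 at distance 16 (to E); all others are ≤ 16.
With {A} the worst case is 20.
With {B} the worst case is 20.
No size-1 selection achieves below 16.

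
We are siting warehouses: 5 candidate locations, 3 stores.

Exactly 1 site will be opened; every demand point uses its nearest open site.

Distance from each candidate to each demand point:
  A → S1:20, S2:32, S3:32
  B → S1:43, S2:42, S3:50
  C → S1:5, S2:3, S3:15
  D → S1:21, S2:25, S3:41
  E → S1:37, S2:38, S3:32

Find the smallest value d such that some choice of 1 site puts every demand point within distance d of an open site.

15

Open {C}.
  Farthest demand point is S3 at distance 15 (to C); all others are ≤ 15.
With {A} the worst case is 32.
With {E} the worst case is 38.
No size-1 selection achieves below 15.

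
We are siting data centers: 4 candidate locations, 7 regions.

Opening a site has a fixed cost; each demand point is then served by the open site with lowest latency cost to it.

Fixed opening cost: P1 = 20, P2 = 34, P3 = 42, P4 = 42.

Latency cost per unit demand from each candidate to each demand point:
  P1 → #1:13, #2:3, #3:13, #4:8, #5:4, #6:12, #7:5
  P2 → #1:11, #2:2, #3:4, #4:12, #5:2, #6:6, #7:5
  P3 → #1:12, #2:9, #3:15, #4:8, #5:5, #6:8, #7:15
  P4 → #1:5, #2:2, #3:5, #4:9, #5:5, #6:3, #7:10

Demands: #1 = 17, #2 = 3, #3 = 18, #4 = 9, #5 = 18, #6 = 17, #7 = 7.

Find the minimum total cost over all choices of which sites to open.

442

Open {P2, P4}: assign each demand point to its cheapest open site.
  #1→P4 17×5=85, #2→P2 3×2=6, #3→P2 18×4=72, #4→P4 9×9=81, #5→P2 18×2=36, #6→P4 17×3=51, #7→P2 7×5=35
  latency cost 366, fixed 76 → total 442.
Compare {P1, P2, P4}: latency cost 357 + fixed 96 = 453.
Compare {P1, P4}: latency cost 411 + fixed 62 = 473.
Compare {P2, P3, P4}: latency cost 357 + fixed 118 = 475.
All other subsets cost ≥ 453. Minimum total cost: 442.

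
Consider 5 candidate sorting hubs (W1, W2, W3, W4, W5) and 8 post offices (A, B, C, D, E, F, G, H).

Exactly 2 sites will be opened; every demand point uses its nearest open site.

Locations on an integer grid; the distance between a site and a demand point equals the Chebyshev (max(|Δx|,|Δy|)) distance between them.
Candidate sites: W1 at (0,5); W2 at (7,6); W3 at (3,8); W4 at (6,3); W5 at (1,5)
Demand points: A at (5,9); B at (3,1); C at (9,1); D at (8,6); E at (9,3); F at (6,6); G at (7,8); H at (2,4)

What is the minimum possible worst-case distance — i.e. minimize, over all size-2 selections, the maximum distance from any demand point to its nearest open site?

Open {W2, W4}.
  Farthest demand point is H at distance 4 (to W4); all others are ≤ 4.
With {W3, W4} the worst case is 4.
With {W1, W2} the worst case is 5.
No size-2 selection achieves below 4.

4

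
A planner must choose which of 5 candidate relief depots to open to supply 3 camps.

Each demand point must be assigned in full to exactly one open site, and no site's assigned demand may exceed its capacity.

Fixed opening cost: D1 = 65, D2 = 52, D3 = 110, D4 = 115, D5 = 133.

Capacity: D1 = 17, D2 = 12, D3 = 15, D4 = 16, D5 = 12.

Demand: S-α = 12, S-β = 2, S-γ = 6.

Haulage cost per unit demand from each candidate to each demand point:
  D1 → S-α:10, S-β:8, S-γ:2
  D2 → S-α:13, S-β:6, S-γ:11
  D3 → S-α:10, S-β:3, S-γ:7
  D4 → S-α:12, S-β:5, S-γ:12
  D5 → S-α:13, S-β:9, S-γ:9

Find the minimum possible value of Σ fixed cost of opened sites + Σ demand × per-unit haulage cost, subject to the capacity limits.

Open {D1, D2}; cheapest assignment that respects the capacities:
  D1 (cap 17, load 8): S-β, S-γ — cost 2×8 + 6×2 = 28
  D2 (cap 12, load 12): S-α — cost 12×13 = 156
  Shipping 184, fixed 117 → total 301.
  Any other capacity-feasible assignment to {D1, D2} ships for at least 184.
Compare {D1, D3}: its best feasible assignment gives total 313.
Compare {D1, D4}: its best feasible assignment gives total 346.
Every other set of open sites that can feasibly serve all demand totals ≥ 313 even under its best assignment. Minimum: 301.

301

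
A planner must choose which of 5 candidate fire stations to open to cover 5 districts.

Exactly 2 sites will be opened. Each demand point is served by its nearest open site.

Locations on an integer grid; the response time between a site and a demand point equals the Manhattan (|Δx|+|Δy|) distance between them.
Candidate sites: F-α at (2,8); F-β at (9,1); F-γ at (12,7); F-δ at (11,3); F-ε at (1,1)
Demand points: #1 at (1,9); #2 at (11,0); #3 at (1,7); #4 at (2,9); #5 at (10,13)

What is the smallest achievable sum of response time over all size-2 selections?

19

Open {F-α, F-δ}.
  #1→F-α 2, #2→F-δ 3, #3→F-α 2, #4→F-α 1, #5→F-δ 11  ⇒ total 19.
Compare {F-α, F-β}: total 21.
Compare {F-α, F-γ}: total 21.
No size-2 selection does better; minimum is 19.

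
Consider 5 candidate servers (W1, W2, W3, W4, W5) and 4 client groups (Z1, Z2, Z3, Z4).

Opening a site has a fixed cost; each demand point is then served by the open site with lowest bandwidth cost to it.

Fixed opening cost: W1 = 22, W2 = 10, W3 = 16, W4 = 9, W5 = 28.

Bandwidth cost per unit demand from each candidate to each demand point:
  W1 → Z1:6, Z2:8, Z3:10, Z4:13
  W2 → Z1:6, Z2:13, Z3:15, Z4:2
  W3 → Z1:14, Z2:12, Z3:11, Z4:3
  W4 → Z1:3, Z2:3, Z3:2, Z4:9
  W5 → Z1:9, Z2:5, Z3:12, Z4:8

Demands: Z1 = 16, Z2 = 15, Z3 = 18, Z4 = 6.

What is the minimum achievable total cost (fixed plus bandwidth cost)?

Open {W2, W4}: assign each demand point to its cheapest open site.
  Z1→W4 16×3=48, Z2→W4 15×3=45, Z3→W4 18×2=36, Z4→W2 6×2=12
  bandwidth cost 141, fixed 19 → total 160.
Compare {W3, W4}: bandwidth cost 147 + fixed 25 = 172.
Compare {W2, W3, W4}: bandwidth cost 141 + fixed 35 = 176.
Compare {W1, W2, W4}: bandwidth cost 141 + fixed 41 = 182.
All other subsets cost ≥ 172. Minimum total cost: 160.

160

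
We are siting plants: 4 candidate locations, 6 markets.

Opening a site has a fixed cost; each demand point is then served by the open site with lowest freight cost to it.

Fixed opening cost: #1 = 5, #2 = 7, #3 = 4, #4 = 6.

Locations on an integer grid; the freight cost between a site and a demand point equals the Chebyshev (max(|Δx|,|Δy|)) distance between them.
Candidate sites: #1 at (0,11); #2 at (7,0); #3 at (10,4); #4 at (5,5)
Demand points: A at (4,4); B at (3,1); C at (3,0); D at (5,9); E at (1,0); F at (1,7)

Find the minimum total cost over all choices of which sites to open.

Open {#4}: assign each demand point to its cheapest open site.
  A→#4 1, B→#4 4, C→#4 5, D→#4 4, E→#4 5, F→#4 4
  freight cost 23, fixed 6 → total 29.
Compare {#3, #4}: freight cost 23 + fixed 10 = 33.
Compare {#1, #4}: freight cost 23 + fixed 11 = 34.
Compare {#2, #4}: freight cost 22 + fixed 13 = 35.
All other subsets cost ≥ 33. Minimum total cost: 29.

29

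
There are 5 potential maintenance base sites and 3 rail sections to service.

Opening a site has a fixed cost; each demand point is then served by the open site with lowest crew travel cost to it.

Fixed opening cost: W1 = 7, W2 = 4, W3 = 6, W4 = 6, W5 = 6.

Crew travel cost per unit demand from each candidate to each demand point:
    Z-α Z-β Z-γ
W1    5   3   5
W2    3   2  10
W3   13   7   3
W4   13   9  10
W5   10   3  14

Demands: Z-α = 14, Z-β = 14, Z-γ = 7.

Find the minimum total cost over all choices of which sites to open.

101

Open {W2, W3}: assign each demand point to its cheapest open site.
  Z-α→W2 14×3=42, Z-β→W2 14×2=28, Z-γ→W3 7×3=21
  crew travel cost 91, fixed 10 → total 101.
Compare {W2, W3, W4}: crew travel cost 91 + fixed 16 = 107.
Compare {W2, W3, W5}: crew travel cost 91 + fixed 16 = 107.
Compare {W1, W2, W3}: crew travel cost 91 + fixed 17 = 108.
All other subsets cost ≥ 107. Minimum total cost: 101.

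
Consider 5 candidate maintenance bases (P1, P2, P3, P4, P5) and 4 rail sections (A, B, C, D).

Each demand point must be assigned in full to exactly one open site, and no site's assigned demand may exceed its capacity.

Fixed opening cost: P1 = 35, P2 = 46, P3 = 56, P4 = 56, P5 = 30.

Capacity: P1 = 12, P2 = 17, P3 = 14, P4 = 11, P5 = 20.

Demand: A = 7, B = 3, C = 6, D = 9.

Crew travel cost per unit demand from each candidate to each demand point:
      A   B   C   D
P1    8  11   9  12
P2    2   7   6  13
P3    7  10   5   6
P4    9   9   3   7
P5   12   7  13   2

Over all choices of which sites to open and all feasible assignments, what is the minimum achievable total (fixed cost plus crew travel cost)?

Open {P2, P5}; cheapest assignment that respects the capacities:
  P2 (cap 17, load 16): A, B, C — cost 7×2 + 3×7 + 6×6 = 71
  P5 (cap 20, load 9): D — cost 9×2 = 18
  Shipping 89, fixed 76 → total 165.
  Any other capacity-feasible assignment to {P2, P5} ships for at least 89.
Compare {P1, P2, P5}: its best feasible assignment gives total 200.
Compare {P2, P4, P5}: its best feasible assignment gives total 203.
Every other set of open sites that can feasibly serve all demand totals ≥ 200 even under its best assignment. Minimum: 165.

165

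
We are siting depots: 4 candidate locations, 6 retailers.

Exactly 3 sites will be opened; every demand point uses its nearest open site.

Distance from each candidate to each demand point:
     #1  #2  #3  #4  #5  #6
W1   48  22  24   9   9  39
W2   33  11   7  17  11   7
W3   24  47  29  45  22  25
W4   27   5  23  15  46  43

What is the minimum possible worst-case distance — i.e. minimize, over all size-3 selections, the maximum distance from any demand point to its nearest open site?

24

Open {W1, W2, W3}.
  Farthest demand point is #1 at distance 24 (to W3); all others are ≤ 24.
With {W2, W3, W4} the worst case is 24.
With {W1, W3, W4} the worst case is 25.
No size-3 selection achieves below 24.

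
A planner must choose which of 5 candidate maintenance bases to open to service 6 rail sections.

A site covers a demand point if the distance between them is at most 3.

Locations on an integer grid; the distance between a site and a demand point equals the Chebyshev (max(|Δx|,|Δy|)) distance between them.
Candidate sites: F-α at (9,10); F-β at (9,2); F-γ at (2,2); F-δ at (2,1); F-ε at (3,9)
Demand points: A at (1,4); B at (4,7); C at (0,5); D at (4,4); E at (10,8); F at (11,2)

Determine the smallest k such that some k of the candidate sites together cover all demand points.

4

Coverage sets (demand points within 3 of each site):
  F-α: {E}
  F-β: {F}
  F-γ: {A, C, D}
  F-δ: {A, D}
  F-ε: {B}
No 3 sites suffice: every size-3 union leaves at least one demand point uncovered.
But {F-α, F-β, F-γ, F-ε} covers everything, so the minimum is 4.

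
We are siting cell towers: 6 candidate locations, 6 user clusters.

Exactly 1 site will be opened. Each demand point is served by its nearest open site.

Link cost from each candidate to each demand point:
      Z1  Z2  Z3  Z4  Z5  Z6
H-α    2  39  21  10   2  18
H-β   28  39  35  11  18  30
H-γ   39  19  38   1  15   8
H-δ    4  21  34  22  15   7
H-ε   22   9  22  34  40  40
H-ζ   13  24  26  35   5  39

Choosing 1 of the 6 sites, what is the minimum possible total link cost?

Open {H-α}.
  Z1→H-α 2, Z2→H-α 39, Z3→H-α 21, Z4→H-α 10, Z5→H-α 2, Z6→H-α 18  ⇒ total 92.
Compare {H-δ}: total 103.
Compare {H-γ}: total 120.
No size-1 selection does better; minimum is 92.

92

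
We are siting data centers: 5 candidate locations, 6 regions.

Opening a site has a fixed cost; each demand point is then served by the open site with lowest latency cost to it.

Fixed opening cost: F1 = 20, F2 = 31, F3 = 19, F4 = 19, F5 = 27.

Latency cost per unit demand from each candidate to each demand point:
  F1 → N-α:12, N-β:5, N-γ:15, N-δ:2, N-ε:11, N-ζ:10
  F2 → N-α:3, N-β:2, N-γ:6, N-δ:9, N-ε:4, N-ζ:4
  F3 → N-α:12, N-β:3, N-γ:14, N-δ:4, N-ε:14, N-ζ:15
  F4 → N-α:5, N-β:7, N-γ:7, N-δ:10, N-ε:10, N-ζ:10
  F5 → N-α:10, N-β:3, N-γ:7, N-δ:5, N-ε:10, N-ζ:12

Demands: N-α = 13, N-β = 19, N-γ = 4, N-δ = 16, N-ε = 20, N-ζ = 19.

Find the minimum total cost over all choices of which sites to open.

340

Open {F1, F2}: assign each demand point to its cheapest open site.
  N-α→F2 13×3=39, N-β→F2 19×2=38, N-γ→F2 4×6=24, N-δ→F1 16×2=32, N-ε→F2 20×4=80, N-ζ→F2 19×4=76
  latency cost 289, fixed 51 → total 340.
Compare {F1, F2, F3}: latency cost 289 + fixed 70 = 359.
Compare {F1, F2, F4}: latency cost 289 + fixed 70 = 359.
Compare {F1, F2, F5}: latency cost 289 + fixed 78 = 367.
All other subsets cost ≥ 359. Minimum total cost: 340.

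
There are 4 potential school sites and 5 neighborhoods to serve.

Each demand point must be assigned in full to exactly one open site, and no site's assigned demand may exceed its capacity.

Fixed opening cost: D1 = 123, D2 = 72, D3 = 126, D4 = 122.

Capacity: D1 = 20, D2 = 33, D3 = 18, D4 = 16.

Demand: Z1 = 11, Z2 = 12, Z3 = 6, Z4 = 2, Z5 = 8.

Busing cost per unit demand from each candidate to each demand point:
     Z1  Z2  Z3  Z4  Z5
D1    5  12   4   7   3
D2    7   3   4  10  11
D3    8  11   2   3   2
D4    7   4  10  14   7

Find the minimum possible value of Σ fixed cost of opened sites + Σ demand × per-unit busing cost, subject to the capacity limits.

Open {D2, D3}; cheapest assignment that respects the capacities:
  D2 (cap 33, load 23): Z1, Z2 — cost 11×7 + 12×3 = 113
  D3 (cap 18, load 16): Z3, Z4, Z5 — cost 6×2 + 2×3 + 8×2 = 34
  Shipping 147, fixed 198 → total 345.
  Any other capacity-feasible assignment to {D2, D3} ships for at least 147.
Compare {D1, D2}: its best feasible assignment gives total 354.
Compare {D2, D4}: its best feasible assignment gives total 407.
Every other set of open sites that can feasibly serve all demand totals ≥ 354 even under its best assignment. Minimum: 345.

345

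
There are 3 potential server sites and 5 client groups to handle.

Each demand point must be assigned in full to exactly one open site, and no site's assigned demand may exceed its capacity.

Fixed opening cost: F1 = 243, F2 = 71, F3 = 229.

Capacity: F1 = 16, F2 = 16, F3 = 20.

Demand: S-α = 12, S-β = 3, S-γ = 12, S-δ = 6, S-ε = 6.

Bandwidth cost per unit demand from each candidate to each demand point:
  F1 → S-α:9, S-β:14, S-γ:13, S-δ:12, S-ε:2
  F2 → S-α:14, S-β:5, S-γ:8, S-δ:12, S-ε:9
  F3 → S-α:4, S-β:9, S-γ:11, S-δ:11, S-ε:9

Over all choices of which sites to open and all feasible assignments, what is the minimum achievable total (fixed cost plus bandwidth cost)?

Open {F1, F2, F3}; cheapest assignment that respects the capacities:
  F1 (cap 16, load 6): S-ε — cost 6×2 = 12
  F2 (cap 16, load 15): S-β, S-γ — cost 3×5 + 12×8 = 111
  F3 (cap 20, load 18): S-α, S-δ — cost 12×4 + 6×11 = 114
  Shipping 237, fixed 543 → total 780.
  Any other capacity-feasible assignment to {F1, F2, F3} ships for at least 237.
Total demand is 39 and no other set of sites has combined capacity ≥ 39, so {F1, F2, F3} is the only feasible choice of open sites. Minimum: 780.

780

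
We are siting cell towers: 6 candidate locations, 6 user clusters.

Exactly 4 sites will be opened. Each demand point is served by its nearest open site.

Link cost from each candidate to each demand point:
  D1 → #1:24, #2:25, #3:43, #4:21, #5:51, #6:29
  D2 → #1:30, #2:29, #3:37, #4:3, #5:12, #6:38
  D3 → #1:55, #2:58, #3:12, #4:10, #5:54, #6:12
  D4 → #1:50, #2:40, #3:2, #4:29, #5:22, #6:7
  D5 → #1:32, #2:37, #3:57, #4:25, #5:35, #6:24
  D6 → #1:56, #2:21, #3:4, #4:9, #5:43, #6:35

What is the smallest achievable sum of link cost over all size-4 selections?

69

Open {D1, D2, D4, D6}.
  #1→D1 24, #2→D6 21, #3→D4 2, #4→D2 3, #5→D2 12, #6→D4 7  ⇒ total 69.
Compare {D1, D2, D3, D4}: total 73.
Compare {D1, D2, D4, D5}: total 73.
No size-4 selection does better; minimum is 69.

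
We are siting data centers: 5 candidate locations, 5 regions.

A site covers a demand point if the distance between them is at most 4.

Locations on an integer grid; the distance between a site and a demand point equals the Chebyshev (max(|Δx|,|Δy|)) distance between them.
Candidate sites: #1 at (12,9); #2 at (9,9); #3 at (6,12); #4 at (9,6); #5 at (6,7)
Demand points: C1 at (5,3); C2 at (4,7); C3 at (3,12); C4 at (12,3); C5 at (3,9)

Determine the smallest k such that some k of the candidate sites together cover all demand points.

3

Coverage sets (demand points within 4 of each site):
  #1: {}
  #2: {}
  #3: {C3, C5}
  #4: {C1, C4}
  #5: {C1, C2, C5}
No 2 sites suffice: every size-2 union leaves at least one demand point uncovered.
But {#3, #4, #5} covers everything, so the minimum is 3.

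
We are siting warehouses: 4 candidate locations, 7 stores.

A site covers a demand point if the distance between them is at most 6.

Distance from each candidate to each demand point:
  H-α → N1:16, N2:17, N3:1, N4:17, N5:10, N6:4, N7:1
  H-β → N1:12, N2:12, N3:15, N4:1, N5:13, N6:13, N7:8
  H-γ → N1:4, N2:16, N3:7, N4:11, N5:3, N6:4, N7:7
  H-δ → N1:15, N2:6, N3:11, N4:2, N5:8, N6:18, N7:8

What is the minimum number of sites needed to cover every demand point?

3

Coverage sets (demand points within 6 of each site):
  H-α: {N3, N6, N7}
  H-β: {N4}
  H-γ: {N1, N5, N6}
  H-δ: {N2, N4}
No 2 sites suffice: every size-2 union leaves at least one demand point uncovered.
But {H-α, H-γ, H-δ} covers everything, so the minimum is 3.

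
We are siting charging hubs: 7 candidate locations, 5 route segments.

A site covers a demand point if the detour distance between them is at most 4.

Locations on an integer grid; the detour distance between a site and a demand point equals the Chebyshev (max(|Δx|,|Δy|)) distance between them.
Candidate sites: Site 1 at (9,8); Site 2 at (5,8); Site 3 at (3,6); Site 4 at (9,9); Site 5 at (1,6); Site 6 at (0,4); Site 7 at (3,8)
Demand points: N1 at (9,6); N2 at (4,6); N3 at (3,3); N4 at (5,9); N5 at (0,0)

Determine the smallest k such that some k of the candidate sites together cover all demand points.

2

Coverage sets (demand points within 4 of each site):
  Site 1: {N1, N4}
  Site 2: {N1, N2, N4}
  Site 3: {N2, N3, N4}
  Site 4: {N1, N4}
  Site 5: {N2, N3, N4}
  Site 6: {N2, N3, N5}
  Site 7: {N2, N4}
No single site covers all 5 demand points.
But {Site 1, Site 6} covers everything, so the minimum is 2.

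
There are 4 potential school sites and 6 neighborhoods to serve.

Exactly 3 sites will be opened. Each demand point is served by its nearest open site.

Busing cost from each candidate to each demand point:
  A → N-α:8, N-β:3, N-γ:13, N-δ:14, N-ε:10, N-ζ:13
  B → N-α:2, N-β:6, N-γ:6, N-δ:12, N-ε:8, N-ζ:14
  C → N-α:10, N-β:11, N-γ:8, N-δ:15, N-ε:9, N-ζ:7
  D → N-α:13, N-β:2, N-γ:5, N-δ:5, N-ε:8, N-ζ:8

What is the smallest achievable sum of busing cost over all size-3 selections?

29

Open {B, C, D}.
  N-α→B 2, N-β→D 2, N-γ→D 5, N-δ→D 5, N-ε→B 8, N-ζ→C 7  ⇒ total 29.
Compare {A, B, D}: total 30.
Compare {A, C, D}: total 35.
No size-3 selection does better; minimum is 29.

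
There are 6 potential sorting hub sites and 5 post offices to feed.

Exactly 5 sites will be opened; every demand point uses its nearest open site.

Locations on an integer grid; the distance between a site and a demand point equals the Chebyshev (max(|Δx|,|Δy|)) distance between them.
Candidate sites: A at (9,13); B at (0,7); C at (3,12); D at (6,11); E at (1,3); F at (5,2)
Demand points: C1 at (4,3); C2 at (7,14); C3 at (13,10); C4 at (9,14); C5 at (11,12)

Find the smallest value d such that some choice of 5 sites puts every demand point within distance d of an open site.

4

Open {A, B, C, D, E}.
  Farthest demand point is C3 at distance 4 (to A); all others are ≤ 4.
With {A, B, C, D, F} the worst case is 4.
With {A, B, C, E, F} the worst case is 4.
No size-5 selection achieves below 4.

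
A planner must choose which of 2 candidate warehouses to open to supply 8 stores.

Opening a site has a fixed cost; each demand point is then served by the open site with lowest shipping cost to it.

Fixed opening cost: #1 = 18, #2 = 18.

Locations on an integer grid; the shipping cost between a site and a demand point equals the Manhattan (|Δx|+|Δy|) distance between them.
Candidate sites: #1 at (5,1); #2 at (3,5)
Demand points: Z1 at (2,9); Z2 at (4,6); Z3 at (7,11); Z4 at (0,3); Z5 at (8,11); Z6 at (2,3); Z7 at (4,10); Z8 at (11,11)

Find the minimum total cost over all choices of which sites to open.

Open {#2}: assign each demand point to its cheapest open site.
  Z1→#2 5, Z2→#2 2, Z3→#2 10, Z4→#2 5, Z5→#2 11, Z6→#2 3, Z7→#2 6, Z8→#2 14
  shipping cost 56, fixed 18 → total 74.
Compare {#1, #2}: shipping cost 56 + fixed 36 = 92.
Compare {#1}: shipping cost 80 + fixed 18 = 98.

74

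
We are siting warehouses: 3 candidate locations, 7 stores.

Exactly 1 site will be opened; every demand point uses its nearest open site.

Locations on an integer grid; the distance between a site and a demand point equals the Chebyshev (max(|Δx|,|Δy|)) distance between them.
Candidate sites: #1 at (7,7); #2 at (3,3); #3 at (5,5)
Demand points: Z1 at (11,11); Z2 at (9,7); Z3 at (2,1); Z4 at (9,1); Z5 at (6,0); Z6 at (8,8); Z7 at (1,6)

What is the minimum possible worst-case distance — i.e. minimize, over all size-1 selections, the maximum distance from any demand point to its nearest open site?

6

Open {#3}.
  Farthest demand point is Z1 at distance 6 (to #3); all others are ≤ 6.
With {#1} the worst case is 7.
With {#2} the worst case is 8.
No size-1 selection achieves below 6.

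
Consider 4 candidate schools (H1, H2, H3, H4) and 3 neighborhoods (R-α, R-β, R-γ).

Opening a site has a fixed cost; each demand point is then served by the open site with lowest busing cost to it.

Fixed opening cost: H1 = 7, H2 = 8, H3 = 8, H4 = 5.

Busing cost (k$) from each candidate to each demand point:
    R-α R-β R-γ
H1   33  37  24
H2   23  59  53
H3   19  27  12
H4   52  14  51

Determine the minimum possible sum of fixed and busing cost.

58

Open {H3, H4}: assign each demand point to its cheapest open site.
  R-α→H3 19, R-β→H4 14, R-γ→H3 12
  busing cost 45, fixed 13 → total 58.
Compare {H1, H3, H4}: busing cost 45 + fixed 20 = 65.
Compare {H3}: busing cost 58 + fixed 8 = 66.
Compare {H2, H3, H4}: busing cost 45 + fixed 21 = 66.
All other subsets cost ≥ 65. Minimum total cost: 58.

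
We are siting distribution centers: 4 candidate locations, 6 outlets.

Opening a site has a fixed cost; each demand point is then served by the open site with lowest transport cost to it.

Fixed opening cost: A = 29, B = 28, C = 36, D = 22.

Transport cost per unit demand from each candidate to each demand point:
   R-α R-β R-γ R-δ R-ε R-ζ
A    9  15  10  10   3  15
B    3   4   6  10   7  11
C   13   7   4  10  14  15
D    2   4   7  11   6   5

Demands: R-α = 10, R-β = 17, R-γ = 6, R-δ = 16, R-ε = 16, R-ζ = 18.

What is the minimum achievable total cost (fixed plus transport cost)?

Open {A, D}: assign each demand point to its cheapest open site.
  R-α→D 10×2=20, R-β→D 17×4=68, R-γ→D 6×7=42, R-δ→A 16×10=160, R-ε→A 16×3=48, R-ζ→D 18×5=90
  transport cost 428, fixed 51 → total 479.
Compare {A, C, D}: transport cost 410 + fixed 87 = 497.
Compare {A, B, D}: transport cost 422 + fixed 79 = 501.
Compare {D}: transport cost 492 + fixed 22 = 514.
All other subsets cost ≥ 497. Minimum total cost: 479.

479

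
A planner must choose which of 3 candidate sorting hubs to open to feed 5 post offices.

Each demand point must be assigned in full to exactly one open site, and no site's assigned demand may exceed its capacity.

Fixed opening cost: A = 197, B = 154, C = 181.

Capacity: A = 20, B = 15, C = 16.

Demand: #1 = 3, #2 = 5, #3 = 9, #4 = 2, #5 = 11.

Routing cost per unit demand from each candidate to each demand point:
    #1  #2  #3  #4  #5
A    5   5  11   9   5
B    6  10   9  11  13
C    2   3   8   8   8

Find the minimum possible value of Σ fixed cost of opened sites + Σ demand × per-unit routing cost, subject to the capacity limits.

548

Open {A, B}; cheapest assignment that respects the capacities:
  A (cap 20, load 18): #2, #4, #5 — cost 5×5 + 2×9 + 11×5 = 98
  B (cap 15, load 12): #1, #3 — cost 3×6 + 9×9 = 99
  Shipping 197, fixed 351 → total 548.
  Any other capacity-feasible assignment to {A, B} ships for at least 197.
Compare {A, C}: its best feasible assignment gives total 551.
Compare {B, C}: its best feasible assignment gives total 559.
Every other set of open sites that can feasibly serve all demand totals ≥ 551 even under its best assignment. Minimum: 548.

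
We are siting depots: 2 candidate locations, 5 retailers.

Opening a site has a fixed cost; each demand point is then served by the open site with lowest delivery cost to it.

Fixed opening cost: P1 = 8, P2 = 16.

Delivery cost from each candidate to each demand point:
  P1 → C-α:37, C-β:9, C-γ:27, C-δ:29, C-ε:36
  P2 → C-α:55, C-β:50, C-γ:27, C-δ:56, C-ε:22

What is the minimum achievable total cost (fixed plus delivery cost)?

146

Open {P1}: assign each demand point to its cheapest open site.
  C-α→P1 37, C-β→P1 9, C-γ→P1 27, C-δ→P1 29, C-ε→P1 36
  delivery cost 138, fixed 8 → total 146.
Compare {P1, P2}: delivery cost 124 + fixed 24 = 148.
Compare {P2}: delivery cost 210 + fixed 16 = 226.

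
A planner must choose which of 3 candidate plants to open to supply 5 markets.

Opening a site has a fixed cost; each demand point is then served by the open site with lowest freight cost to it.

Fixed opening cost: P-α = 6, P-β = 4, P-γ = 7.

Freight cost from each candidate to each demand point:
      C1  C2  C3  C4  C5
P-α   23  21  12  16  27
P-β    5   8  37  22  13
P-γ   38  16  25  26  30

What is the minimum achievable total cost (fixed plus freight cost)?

Open {P-α, P-β}: assign each demand point to its cheapest open site.
  C1→P-β 5, C2→P-β 8, C3→P-α 12, C4→P-α 16, C5→P-β 13
  freight cost 54, fixed 10 → total 64.
Compare {P-α, P-β, P-γ}: freight cost 54 + fixed 17 = 71.
Compare {P-β, P-γ}: freight cost 73 + fixed 11 = 84.
Compare {P-β}: freight cost 85 + fixed 4 = 89.
All other subsets cost ≥ 71. Minimum total cost: 64.

64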